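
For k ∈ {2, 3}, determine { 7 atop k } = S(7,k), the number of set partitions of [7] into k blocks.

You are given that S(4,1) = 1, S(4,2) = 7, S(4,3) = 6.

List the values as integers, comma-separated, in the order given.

63, 301

row 5: T[5][1]=1·1+0=1  T[5][2]=2·7+1=15  T[5][3]=3·6+7=25
row 6: T[6][1]=1·1+0=1  T[6][2]=2·15+1=31  T[6][3]=3·25+15=90
row 7: T[7][2]=2·31+1=63  T[7][3]=3·90+31=301
Read S(7,2) = 63, S(7,3) = 301.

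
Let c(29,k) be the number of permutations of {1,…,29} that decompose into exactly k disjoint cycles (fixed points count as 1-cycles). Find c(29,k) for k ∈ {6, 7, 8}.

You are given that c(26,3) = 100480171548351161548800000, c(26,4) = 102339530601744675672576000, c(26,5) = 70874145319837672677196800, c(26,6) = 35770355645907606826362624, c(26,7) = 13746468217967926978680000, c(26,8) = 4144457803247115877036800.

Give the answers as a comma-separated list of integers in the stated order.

r27: T_27,4=26×102339530601744675672576000+100480171548351161548800000=2761307967193712729035776000; T_27,5=26×70874145319837672677196800+102339530601744675672576000=1945067308917524165279692800; T_27,6=26×35770355645907606826362624+70874145319837672677196800=1000903392113435450162625024; T_27,7=26×13746468217967926978680000+35770355645907606826362624=393178529313073708272042624; T_27,8=26×4144457803247115877036800+13746468217967926978680000=121502371102392939781636800
r28: T_28,5=27×1945067308917524165279692800+2761307967193712729035776000=55278125307966865191587481600; T_28,6=27×1000903392113435450162625024+1945067308917524165279692800=28969458895980281319670568448; T_28,7=27×393178529313073708272042624+1000903392113435450162625024=11616723683566425573507775872; T_28,8=27×121502371102392939781636800+393178529313073708272042624=3673742549077683082376236224
r29: T_29,6=28×28969458895980281319670568448+55278125307966865191587481600=866422974395414742142363398144; T_29,7=28×11616723683566425573507775872+28969458895980281319670568448=354237722035840197377888292864; T_29,8=28×3673742549077683082376236224+11616723683566425573507775872=114481515057741551880042390144
Read c(29,6) = 866422974395414742142363398144, c(29,7) = 354237722035840197377888292864, c(29,8) = 114481515057741551880042390144.

866422974395414742142363398144, 354237722035840197377888292864, 114481515057741551880042390144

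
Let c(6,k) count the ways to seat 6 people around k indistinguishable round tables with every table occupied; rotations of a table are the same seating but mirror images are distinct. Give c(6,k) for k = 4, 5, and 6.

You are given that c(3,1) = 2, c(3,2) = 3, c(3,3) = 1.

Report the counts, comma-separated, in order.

85, 15, 1

[4] T[4,2]:3*3+2=11 · T[4,3]:3*1+3=6 · T[4,4]:3*0+1=1
[5] T[5,3]:4*6+11=35 · T[5,4]:4*1+6=10 · T[5,5]:4*0+1=1
[6] T[6,4]:5*10+35=85 · T[6,5]:5*1+10=15 · T[6,6]:5*0+1=1
Read c(6,4) = 85, c(6,5) = 15, c(6,6) = 1.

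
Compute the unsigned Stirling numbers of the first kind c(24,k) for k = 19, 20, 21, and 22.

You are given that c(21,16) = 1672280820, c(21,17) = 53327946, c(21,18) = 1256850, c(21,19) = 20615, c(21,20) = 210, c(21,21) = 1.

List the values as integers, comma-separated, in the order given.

i=22: T(22,17)=1672280820+21·53327946=2792167686 | T(22,18)=53327946+21·1256850=79721796 | T(22,19)=1256850+21·20615=1689765 | T(22,20)=20615+21·210=25025 | T(22,21)=210+21·1=231 | T(22,22)=1+21·0=1
i=23: T(23,18)=2792167686+22·79721796=4546047198 | T(23,19)=79721796+22·1689765=116896626 | T(23,20)=1689765+22·25025=2240315 | T(23,21)=25025+22·231=30107 | T(23,22)=231+22·1=253
i=24: T(24,19)=4546047198+23·116896626=7234669596 | T(24,20)=116896626+23·2240315=168423871 | T(24,21)=2240315+23·30107=2932776 | T(24,22)=30107+23·253=35926
Read c(24,19) = 7234669596, c(24,20) = 168423871, c(24,21) = 2932776, c(24,22) = 35926.

7234669596, 168423871, 2932776, 35926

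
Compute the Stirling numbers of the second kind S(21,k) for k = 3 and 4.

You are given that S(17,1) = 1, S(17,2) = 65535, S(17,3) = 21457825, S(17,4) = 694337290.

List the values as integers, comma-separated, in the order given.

r18: T_18,1=1×1+0=1; T_18,2=2×65535+1=131071; T_18,3=3×21457825+65535=64439010; T_18,4=4×694337290+21457825=2798806985
r19: T_19,1=1×1+0=1; T_19,2=2×131071+1=262143; T_19,3=3×64439010+131071=193448101; T_19,4=4×2798806985+64439010=11259666950
r20: T_20,2=2×262143+1=524287; T_20,3=3×193448101+262143=580606446; T_20,4=4×11259666950+193448101=45232115901
r21: T_21,3=3×580606446+524287=1742343625; T_21,4=4×45232115901+580606446=181509070050
Read S(21,3) = 1742343625, S(21,4) = 181509070050.

1742343625, 181509070050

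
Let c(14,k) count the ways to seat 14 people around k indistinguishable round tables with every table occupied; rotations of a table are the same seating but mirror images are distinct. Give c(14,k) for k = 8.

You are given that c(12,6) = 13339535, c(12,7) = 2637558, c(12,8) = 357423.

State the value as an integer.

i=13: T(13,7)=13339535+12·2637558=44990231 | T(13,8)=2637558+12·357423=6926634
i=14: T(14,8)=44990231+13·6926634=135036473
Read c(14,8) = 135036473.

135036473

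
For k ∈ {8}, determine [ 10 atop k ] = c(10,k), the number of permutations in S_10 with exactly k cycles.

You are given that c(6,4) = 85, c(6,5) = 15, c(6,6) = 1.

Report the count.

870

@7  (7,5):15·6+85→175, (7,6):1·6+15→21, (7,7):0·6+1→1
@8  (8,6):21·7+175→322, (8,7):1·7+21→28, (8,8):0·7+1→1
@9  (9,7):28·8+322→546, (9,8):1·8+28→36
@10  (10,8):36·9+546→870
Read c(10,8) = 870.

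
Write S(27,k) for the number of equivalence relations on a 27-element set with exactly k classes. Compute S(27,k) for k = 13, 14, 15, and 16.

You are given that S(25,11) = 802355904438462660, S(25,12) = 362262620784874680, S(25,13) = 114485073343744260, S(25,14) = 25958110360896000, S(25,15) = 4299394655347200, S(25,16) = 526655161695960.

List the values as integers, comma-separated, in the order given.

[26] T[26,12]:12*362262620784874680+802355904438462660=5149507353856958820 · T[26,13]:13*114485073343744260+362262620784874680=1850568574253550060 · T[26,14]:14*25958110360896000+114485073343744260=477898618396288260 · T[26,15]:15*4299394655347200+25958110360896000=90449030191104000 · T[26,16]:16*526655161695960+4299394655347200=12725877242482560
[27] T[27,13]:13*1850568574253550060+5149507353856958820=29206898819153109600 · T[27,14]:14*477898618396288260+1850568574253550060=8541149231801585700 · T[27,15]:15*90449030191104000+477898618396288260=1834634071262848260 · T[27,16]:16*12725877242482560+90449030191104000=294063066070824960
Read S(27,13) = 29206898819153109600, S(27,14) = 8541149231801585700, S(27,15) = 1834634071262848260, S(27,16) = 294063066070824960.

29206898819153109600, 8541149231801585700, 1834634071262848260, 294063066070824960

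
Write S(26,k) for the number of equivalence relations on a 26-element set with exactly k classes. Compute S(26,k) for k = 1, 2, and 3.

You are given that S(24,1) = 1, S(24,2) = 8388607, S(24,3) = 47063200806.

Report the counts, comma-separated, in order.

i=25: T(25,1)=0+1·1=1 | T(25,2)=1+2·8388607=16777215 | T(25,3)=8388607+3·47063200806=141197991025
i=26: T(26,1)=0+1·1=1 | T(26,2)=1+2·16777215=33554431 | T(26,3)=16777215+3·141197991025=423610750290
Read S(26,1) = 1, S(26,2) = 33554431, S(26,3) = 423610750290.

1, 33554431, 423610750290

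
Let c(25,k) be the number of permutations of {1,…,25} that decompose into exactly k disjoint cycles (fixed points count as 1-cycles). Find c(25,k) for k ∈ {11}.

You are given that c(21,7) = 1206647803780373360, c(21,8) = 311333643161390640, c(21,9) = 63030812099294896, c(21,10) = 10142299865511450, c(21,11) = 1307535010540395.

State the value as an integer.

[22] T[22,8]:21*311333643161390640+1206647803780373360=7744654310169576800 · T[22,9]:21*63030812099294896+311333643161390640=1634980697246583456 · T[22,10]:21*10142299865511450+63030812099294896=276019109275035346 · T[22,11]:21*1307535010540395+10142299865511450=37600535086859745
[23] T[23,9]:22*1634980697246583456+7744654310169576800=43714229649594412832 · T[23,10]:22*276019109275035346+1634980697246583456=7707401101297361068 · T[23,11]:22*37600535086859745+276019109275035346=1103230881185949736
[24] T[24,10]:23*7707401101297361068+43714229649594412832=220984454979433717396 · T[24,11]:23*1103230881185949736+7707401101297361068=33081711368574204996
[25] T[25,11]:24*33081711368574204996+220984454979433717396=1014945527825214637300
Read c(25,11) = 1014945527825214637300.

1014945527825214637300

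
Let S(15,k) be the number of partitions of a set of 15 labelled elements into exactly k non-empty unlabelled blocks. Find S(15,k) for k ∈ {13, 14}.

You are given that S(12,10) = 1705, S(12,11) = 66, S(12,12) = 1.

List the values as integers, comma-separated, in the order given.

4550, 105

i=13: T(13,11)=1705+11·66=2431 | T(13,12)=66+12·1=78 | T(13,13)=1+13·0=1
i=14: T(14,12)=2431+12·78=3367 | T(14,13)=78+13·1=91 | T(14,14)=1+14·0=1
i=15: T(15,13)=3367+13·91=4550 | T(15,14)=91+14·1=105
Read S(15,13) = 4550, S(15,14) = 105.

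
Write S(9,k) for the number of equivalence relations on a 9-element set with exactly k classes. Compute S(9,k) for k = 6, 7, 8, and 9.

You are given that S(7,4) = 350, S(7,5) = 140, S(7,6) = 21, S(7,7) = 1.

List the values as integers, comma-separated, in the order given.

i=8: T(8,5)=350+5·140=1050 | T(8,6)=140+6·21=266 | T(8,7)=21+7·1=28 | T(8,8)=1+8·0=1
i=9: T(9,6)=1050+6·266=2646 | T(9,7)=266+7·28=462 | T(9,8)=28+8·1=36 | T(9,9)=1+9·0=1
Read S(9,6) = 2646, S(9,7) = 462, S(9,8) = 36, S(9,9) = 1.

2646, 462, 36, 1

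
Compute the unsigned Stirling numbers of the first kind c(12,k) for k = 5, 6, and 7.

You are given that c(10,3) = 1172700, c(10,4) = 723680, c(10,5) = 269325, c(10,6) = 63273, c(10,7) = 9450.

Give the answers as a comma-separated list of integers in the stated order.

row 11: T[11][4]=10·723680+1172700=8409500  T[11][5]=10·269325+723680=3416930  T[11][6]=10·63273+269325=902055  T[11][7]=10·9450+63273=157773
row 12: T[12][5]=11·3416930+8409500=45995730  T[12][6]=11·902055+3416930=13339535  T[12][7]=11·157773+902055=2637558
Read c(12,5) = 45995730, c(12,6) = 13339535, c(12,7) = 2637558.

45995730, 13339535, 2637558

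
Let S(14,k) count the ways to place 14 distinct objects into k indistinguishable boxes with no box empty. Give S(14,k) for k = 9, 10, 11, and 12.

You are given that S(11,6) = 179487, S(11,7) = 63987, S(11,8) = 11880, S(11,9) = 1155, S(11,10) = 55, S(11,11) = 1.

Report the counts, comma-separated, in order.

r12: T_12,7=7×63987+179487=627396; T_12,8=8×11880+63987=159027; T_12,9=9×1155+11880=22275; T_12,10=10×55+1155=1705; T_12,11=11×1+55=66; T_12,12=12×0+1=1
r13: T_13,8=8×159027+627396=1899612; T_13,9=9×22275+159027=359502; T_13,10=10×1705+22275=39325; T_13,11=11×66+1705=2431; T_13,12=12×1+66=78
r14: T_14,9=9×359502+1899612=5135130; T_14,10=10×39325+359502=752752; T_14,11=11×2431+39325=66066; T_14,12=12×78+2431=3367
Read S(14,9) = 5135130, S(14,10) = 752752, S(14,11) = 66066, S(14,12) = 3367.

5135130, 752752, 66066, 3367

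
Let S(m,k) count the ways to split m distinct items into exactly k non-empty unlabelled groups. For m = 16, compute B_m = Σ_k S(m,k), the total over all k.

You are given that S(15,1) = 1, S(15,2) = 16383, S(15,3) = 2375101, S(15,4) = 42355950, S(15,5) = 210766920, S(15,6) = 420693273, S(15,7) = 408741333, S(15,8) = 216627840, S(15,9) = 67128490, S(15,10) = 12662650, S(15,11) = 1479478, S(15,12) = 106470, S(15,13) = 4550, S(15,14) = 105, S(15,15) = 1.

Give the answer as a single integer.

10480142147

row 16: T[16][1]=1·1+0=1  T[16][2]=2·16383+1=32767  T[16][3]=3·2375101+16383=7141686  T[16][4]=4·42355950+2375101=171798901  T[16][5]=5·210766920+42355950=1096190550  T[16][6]=6·420693273+210766920=2734926558  T[16][7]=7·408741333+420693273=3281882604  T[16][8]=8·216627840+408741333=2141764053  T[16][9]=9·67128490+216627840=820784250  T[16][10]=10·12662650+67128490=193754990  T[16][11]=11·1479478+12662650=28936908  T[16][12]=12·106470+1479478=2757118  T[16][13]=13·4550+106470=165620  T[16][14]=14·105+4550=6020  T[16][15]=15·1+105=120  T[16][16]=16·0+1=1
B_16 = ΣS(16,k) = 1+32767+7141686+171798901+1096190550+2734926558+3281882604+2141764053+820784250+193754990+28936908+2757118+165620+6020+120+1 = 10480142147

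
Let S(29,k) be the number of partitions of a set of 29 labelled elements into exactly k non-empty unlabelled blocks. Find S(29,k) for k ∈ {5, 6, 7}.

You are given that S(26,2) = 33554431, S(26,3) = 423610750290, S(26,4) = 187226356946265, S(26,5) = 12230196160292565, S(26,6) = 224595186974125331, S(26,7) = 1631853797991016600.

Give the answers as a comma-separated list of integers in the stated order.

1540200411172850701, 49628317055962639176, 588469772213874823272

@27  (27,3):423610750290·3+33554431→1270865805301, (27,4):187226356946265·4+423610750290→749329038535350, (27,5):12230196160292565·5+187226356946265→61338207158409090, (27,6):224595186974125331·6+12230196160292565→1359801318005044551, (27,7):1631853797991016600·7+224595186974125331→11647571772911241531
@28  (28,4):749329038535350·4+1270865805301→2998587019946701, (28,5):61338207158409090·5+749329038535350→307440364830580800, (28,6):1359801318005044551·6+61338207158409090→8220146115188676396, (28,7):11647571772911241531·7+1359801318005044551→82892803728383735268
@29  (29,5):307440364830580800·5+2998587019946701→1540200411172850701, (29,6):8220146115188676396·6+307440364830580800→49628317055962639176, (29,7):82892803728383735268·7+8220146115188676396→588469772213874823272
Read S(29,5) = 1540200411172850701, S(29,6) = 49628317055962639176, S(29,7) = 588469772213874823272.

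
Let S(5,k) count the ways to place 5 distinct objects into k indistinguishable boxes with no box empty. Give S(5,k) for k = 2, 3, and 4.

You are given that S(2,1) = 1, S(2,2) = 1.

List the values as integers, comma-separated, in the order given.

15, 25, 10

row 3: T[3][1]=1·1+0=1  T[3][2]=2·1+1=3  T[3][3]=3·0+1=1
row 4: T[4][1]=1·1+0=1  T[4][2]=2·3+1=7  T[4][3]=3·1+3=6  T[4][4]=4·0+1=1
row 5: T[5][2]=2·7+1=15  T[5][3]=3·6+7=25  T[5][4]=4·1+6=10
Read S(5,2) = 15, S(5,3) = 25, S(5,4) = 10.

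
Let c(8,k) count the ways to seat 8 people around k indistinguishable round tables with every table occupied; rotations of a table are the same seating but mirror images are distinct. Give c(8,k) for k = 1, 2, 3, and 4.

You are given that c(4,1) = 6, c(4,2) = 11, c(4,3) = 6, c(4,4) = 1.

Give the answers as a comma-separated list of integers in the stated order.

5040, 13068, 13132, 6769

@5  (5,1):6·4+0→24, (5,2):11·4+6→50, (5,3):6·4+11→35, (5,4):1·4+6→10
@6  (6,1):24·5+0→120, (6,2):50·5+24→274, (6,3):35·5+50→225, (6,4):10·5+35→85
@7  (7,1):120·6+0→720, (7,2):274·6+120→1764, (7,3):225·6+274→1624, (7,4):85·6+225→735
@8  (8,1):720·7+0→5040, (8,2):1764·7+720→13068, (8,3):1624·7+1764→13132, (8,4):735·7+1624→6769
Read c(8,1) = 5040, c(8,2) = 13068, c(8,3) = 13132, c(8,4) = 6769.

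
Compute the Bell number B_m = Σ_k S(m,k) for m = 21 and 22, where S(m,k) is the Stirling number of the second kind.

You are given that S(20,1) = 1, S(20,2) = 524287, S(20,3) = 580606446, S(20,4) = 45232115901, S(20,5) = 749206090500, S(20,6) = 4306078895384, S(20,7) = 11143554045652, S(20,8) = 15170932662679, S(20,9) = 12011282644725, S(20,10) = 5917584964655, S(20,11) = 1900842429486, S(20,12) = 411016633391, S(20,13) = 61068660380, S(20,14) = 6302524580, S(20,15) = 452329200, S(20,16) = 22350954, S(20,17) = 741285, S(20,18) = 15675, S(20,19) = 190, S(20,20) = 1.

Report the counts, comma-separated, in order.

r21: T_21,1=1×1+0=1; T_21,2=2×524287+1=1048575; T_21,3=3×580606446+524287=1742343625; T_21,4=4×45232115901+580606446=181509070050; T_21,5=5×749206090500+45232115901=3791262568401; T_21,6=6×4306078895384+749206090500=26585679462804; T_21,7=7×11143554045652+4306078895384=82310957214948; T_21,8=8×15170932662679+11143554045652=132511015347084; T_21,9=9×12011282644725+15170932662679=123272476465204; T_21,10=10×5917584964655+12011282644725=71187132291275; T_21,11=11×1900842429486+5917584964655=26826851689001; T_21,12=12×411016633391+1900842429486=6833042030178; T_21,13=13×61068660380+411016633391=1204909218331; T_21,14=14×6302524580+61068660380=149304004500; T_21,15=15×452329200+6302524580=13087462580; T_21,16=16×22350954+452329200=809944464; T_21,17=17×741285+22350954=34952799; T_21,18=18×15675+741285=1023435; T_21,19=19×190+15675=19285; T_21,20=20×1+190=210; T_21,21=21×0+1=1
r22: T_22,1=1×1+0=1; T_22,2=2×1048575+1=2097151; T_22,3=3×1742343625+1048575=5228079450; T_22,4=4×181509070050+1742343625=727778623825; T_22,5=5×3791262568401+181509070050=19137821912055; T_22,6=6×26585679462804+3791262568401=163305339345225; T_22,7=7×82310957214948+26585679462804=602762379967440; T_22,8=8×132511015347084+82310957214948=1142399079991620; T_22,9=9×123272476465204+132511015347084=1241963303533920; T_22,10=10×71187132291275+123272476465204=835143799377954; T_22,11=11×26826851689001+71187132291275=366282500870286; T_22,12=12×6833042030178+26826851689001=108823356051137; T_22,13=13×1204909218331+6833042030178=22496861868481; T_22,14=14×149304004500+1204909218331=3295165281331; T_22,15=15×13087462580+149304004500=345615943200; T_22,16=16×809944464+13087462580=26046574004; T_22,17=17×34952799+809944464=1404142047; T_22,18=18×1023435+34952799=53374629; T_22,19=19×19285+1023435=1389850; T_22,20=20×210+19285=23485; T_22,21=21×1+210=231; T_22,22=22×0+1=1
B_21 = ΣS(21,k) = 1+1048575+1742343625+181509070050+3791262568401+26585679462804+82310957214948+132511015347084+123272476465204+71187132291275+26826851689001+6833042030178+1204909218331+149304004500+13087462580+809944464+34952799+1023435+19285+210+1 = 474869816156751
B_22 = ΣS(22,k) = 1+2097151+5228079450+727778623825+19137821912055+163305339345225+602762379967440+1142399079991620+1241963303533920+835143799377954+366282500870286+108823356051137+22496861868481+3295165281331+345615943200+26046574004+1404142047+53374629+1389850+23485+231+1 = 4506715738447323

474869816156751, 4506715738447323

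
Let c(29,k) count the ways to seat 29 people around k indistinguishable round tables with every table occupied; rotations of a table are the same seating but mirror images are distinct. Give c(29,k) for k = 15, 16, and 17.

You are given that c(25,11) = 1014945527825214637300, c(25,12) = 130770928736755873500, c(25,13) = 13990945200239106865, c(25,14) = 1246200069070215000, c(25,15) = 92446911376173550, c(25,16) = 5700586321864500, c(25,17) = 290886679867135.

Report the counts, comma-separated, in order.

row 26: T[26][12]=25·130770928736755873500+1014945527825214637300=4284218746244111474800  T[26][13]=25·13990945200239106865+130770928736755873500=480544558742733545125  T[26][14]=25·1246200069070215000+13990945200239106865=45145946926994481865  T[26][15]=25·92446911376173550+1246200069070215000=3557372853474553750  T[26][16]=25·5700586321864500+92446911376173550=234961569422786050  T[26][17]=25·290886679867135+5700586321864500=12972753318542875
row 27: T[27][13]=26·480544558742733545125+4284218746244111474800=16778377273555183648050  T[27][14]=26·45145946926994481865+480544558742733545125=1654339178844590073615  T[27][15]=26·3557372853474553750+45145946926994481865=137637641117332879365  T[27][16]=26·234961569422786050+3557372853474553750=9666373658466991050  T[27][17]=26·12972753318542875+234961569422786050=572253155704900800
row 28: T[28][14]=27·1654339178844590073615+16778377273555183648050=61445535102359115635655  T[28][15]=27·137637641117332879365+1654339178844590073615=5370555489012577816470  T[28][16]=27·9666373658466991050+137637641117332879365=398629729895941637715  T[28][17]=27·572253155704900800+9666373658466991050=25117208862499312650
row 29: T[29][15]=28·5370555489012577816470+61445535102359115635655=211821088794711294496815  T[29][16]=28·398629729895941637715+5370555489012577816470=16532187926098943672490  T[29][17]=28·25117208862499312650+398629729895941637715=1101911578045922391915
Read c(29,15) = 211821088794711294496815, c(29,16) = 16532187926098943672490, c(29,17) = 1101911578045922391915.

211821088794711294496815, 16532187926098943672490, 1101911578045922391915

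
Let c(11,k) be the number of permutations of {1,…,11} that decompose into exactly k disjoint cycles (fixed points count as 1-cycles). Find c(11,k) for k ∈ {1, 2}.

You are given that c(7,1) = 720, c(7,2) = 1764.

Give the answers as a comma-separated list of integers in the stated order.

@8  (8,1):720·7+0→5040, (8,2):1764·7+720→13068
@9  (9,1):5040·8+0→40320, (9,2):13068·8+5040→109584
@10  (10,1):40320·9+0→362880, (10,2):109584·9+40320→1026576
@11  (11,1):362880·10+0→3628800, (11,2):1026576·10+362880→10628640
Read c(11,1) = 3628800, c(11,2) = 10628640.

3628800, 10628640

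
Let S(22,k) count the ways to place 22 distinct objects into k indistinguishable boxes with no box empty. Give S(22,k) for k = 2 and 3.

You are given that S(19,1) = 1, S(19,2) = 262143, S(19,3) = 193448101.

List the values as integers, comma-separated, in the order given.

row 20: T[20][1]=1·1+0=1  T[20][2]=2·262143+1=524287  T[20][3]=3·193448101+262143=580606446
row 21: T[21][1]=1·1+0=1  T[21][2]=2·524287+1=1048575  T[21][3]=3·580606446+524287=1742343625
row 22: T[22][2]=2·1048575+1=2097151  T[22][3]=3·1742343625+1048575=5228079450
Read S(22,2) = 2097151, S(22,3) = 5228079450.

2097151, 5228079450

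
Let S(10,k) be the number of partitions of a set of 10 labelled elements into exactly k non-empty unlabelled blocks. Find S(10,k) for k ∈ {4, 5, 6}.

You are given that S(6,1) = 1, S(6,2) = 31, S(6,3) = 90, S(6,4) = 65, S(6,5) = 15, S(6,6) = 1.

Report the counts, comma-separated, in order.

34105, 42525, 22827

[7] T[7,1]:1*1+0=1 · T[7,2]:2*31+1=63 · T[7,3]:3*90+31=301 · T[7,4]:4*65+90=350 · T[7,5]:5*15+65=140 · T[7,6]:6*1+15=21
[8] T[8,2]:2*63+1=127 · T[8,3]:3*301+63=966 · T[8,4]:4*350+301=1701 · T[8,5]:5*140+350=1050 · T[8,6]:6*21+140=266
[9] T[9,3]:3*966+127=3025 · T[9,4]:4*1701+966=7770 · T[9,5]:5*1050+1701=6951 · T[9,6]:6*266+1050=2646
[10] T[10,4]:4*7770+3025=34105 · T[10,5]:5*6951+7770=42525 · T[10,6]:6*2646+6951=22827
Read S(10,4) = 34105, S(10,5) = 42525, S(10,6) = 22827.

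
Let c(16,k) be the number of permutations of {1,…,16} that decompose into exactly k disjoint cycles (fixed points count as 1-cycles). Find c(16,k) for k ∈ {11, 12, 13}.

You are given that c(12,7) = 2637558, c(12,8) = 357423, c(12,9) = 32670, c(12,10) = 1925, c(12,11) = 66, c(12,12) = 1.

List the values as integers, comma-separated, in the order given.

78558480, 4899622, 218400

[13] T[13,8]:12*357423+2637558=6926634 · T[13,9]:12*32670+357423=749463 · T[13,10]:12*1925+32670=55770 · T[13,11]:12*66+1925=2717 · T[13,12]:12*1+66=78 · T[13,13]:12*0+1=1
[14] T[14,9]:13*749463+6926634=16669653 · T[14,10]:13*55770+749463=1474473 · T[14,11]:13*2717+55770=91091 · T[14,12]:13*78+2717=3731 · T[14,13]:13*1+78=91
[15] T[15,10]:14*1474473+16669653=37312275 · T[15,11]:14*91091+1474473=2749747 · T[15,12]:14*3731+91091=143325 · T[15,13]:14*91+3731=5005
[16] T[16,11]:15*2749747+37312275=78558480 · T[16,12]:15*143325+2749747=4899622 · T[16,13]:15*5005+143325=218400
Read c(16,11) = 78558480, c(16,12) = 4899622, c(16,13) = 218400.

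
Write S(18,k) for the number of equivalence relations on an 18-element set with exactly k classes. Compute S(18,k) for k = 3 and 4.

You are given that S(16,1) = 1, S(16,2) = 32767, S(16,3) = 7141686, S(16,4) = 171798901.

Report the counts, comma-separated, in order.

64439010, 2798806985

r17: T_17,2=2×32767+1=65535; T_17,3=3×7141686+32767=21457825; T_17,4=4×171798901+7141686=694337290
r18: T_18,3=3×21457825+65535=64439010; T_18,4=4×694337290+21457825=2798806985
Read S(18,3) = 64439010, S(18,4) = 2798806985.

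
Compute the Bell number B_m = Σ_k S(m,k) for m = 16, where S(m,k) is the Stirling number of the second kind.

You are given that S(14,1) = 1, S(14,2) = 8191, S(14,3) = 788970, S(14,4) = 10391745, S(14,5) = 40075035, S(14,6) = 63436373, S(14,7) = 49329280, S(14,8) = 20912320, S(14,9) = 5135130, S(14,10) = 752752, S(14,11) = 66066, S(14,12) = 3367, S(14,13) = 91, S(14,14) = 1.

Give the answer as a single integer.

[15] T[15,1]:1*1+0=1 · T[15,2]:2*8191+1=16383 · T[15,3]:3*788970+8191=2375101 · T[15,4]:4*10391745+788970=42355950 · T[15,5]:5*40075035+10391745=210766920 · T[15,6]:6*63436373+40075035=420693273 · T[15,7]:7*49329280+63436373=408741333 · T[15,8]:8*20912320+49329280=216627840 · T[15,9]:9*5135130+20912320=67128490 · T[15,10]:10*752752+5135130=12662650 · T[15,11]:11*66066+752752=1479478 · T[15,12]:12*3367+66066=106470 · T[15,13]:13*91+3367=4550 · T[15,14]:14*1+91=105 · T[15,15]:15*0+1=1
[16] T[16,1]:1*1+0=1 · T[16,2]:2*16383+1=32767 · T[16,3]:3*2375101+16383=7141686 · T[16,4]:4*42355950+2375101=171798901 · T[16,5]:5*210766920+42355950=1096190550 · T[16,6]:6*420693273+210766920=2734926558 · T[16,7]:7*408741333+420693273=3281882604 · T[16,8]:8*216627840+408741333=2141764053 · T[16,9]:9*67128490+216627840=820784250 · T[16,10]:10*12662650+67128490=193754990 · T[16,11]:11*1479478+12662650=28936908 · T[16,12]:12*106470+1479478=2757118 · T[16,13]:13*4550+106470=165620 · T[16,14]:14*105+4550=6020 · T[16,15]:15*1+105=120 · T[16,16]:16*0+1=1
B_16 = ΣS(16,k) = 1+32767+7141686+171798901+1096190550+2734926558+3281882604+2141764053+820784250+193754990+28936908+2757118+165620+6020+120+1 = 10480142147

10480142147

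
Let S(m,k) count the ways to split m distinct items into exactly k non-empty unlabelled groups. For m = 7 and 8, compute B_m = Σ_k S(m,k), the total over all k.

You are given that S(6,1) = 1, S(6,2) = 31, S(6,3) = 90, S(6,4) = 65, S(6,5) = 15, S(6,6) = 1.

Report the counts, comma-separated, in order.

877, 4140

[7] T[7,1]:1*1+0=1 · T[7,2]:2*31+1=63 · T[7,3]:3*90+31=301 · T[7,4]:4*65+90=350 · T[7,5]:5*15+65=140 · T[7,6]:6*1+15=21 · T[7,7]:7*0+1=1
[8] T[8,1]:1*1+0=1 · T[8,2]:2*63+1=127 · T[8,3]:3*301+63=966 · T[8,4]:4*350+301=1701 · T[8,5]:5*140+350=1050 · T[8,6]:6*21+140=266 · T[8,7]:7*1+21=28 · T[8,8]:8*0+1=1
B_7 = ΣS(7,k) = 1+63+301+350+140+21+1 = 877
B_8 = ΣS(8,k) = 1+127+966+1701+1050+266+28+1 = 4140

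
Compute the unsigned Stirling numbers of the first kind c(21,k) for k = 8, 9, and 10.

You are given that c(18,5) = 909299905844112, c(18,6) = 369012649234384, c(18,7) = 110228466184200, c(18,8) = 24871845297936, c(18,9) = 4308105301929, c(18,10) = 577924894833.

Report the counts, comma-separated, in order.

311333643161390640, 63030812099294896, 10142299865511450

i=19: T(19,6)=909299905844112+18·369012649234384=7551527592063024 | T(19,7)=369012649234384+18·110228466184200=2353125040549984 | T(19,8)=110228466184200+18·24871845297936=557921681547048 | T(19,9)=24871845297936+18·4308105301929=102417740732658 | T(19,10)=4308105301929+18·577924894833=14710753408923
i=20: T(20,7)=7551527592063024+19·2353125040549984=52260903362512720 | T(20,8)=2353125040549984+19·557921681547048=12953636989943896 | T(20,9)=557921681547048+19·102417740732658=2503858755467550 | T(20,10)=102417740732658+19·14710753408923=381922055502195
i=21: T(21,8)=52260903362512720+20·12953636989943896=311333643161390640 | T(21,9)=12953636989943896+20·2503858755467550=63030812099294896 | T(21,10)=2503858755467550+20·381922055502195=10142299865511450
Read c(21,8) = 311333643161390640, c(21,9) = 63030812099294896, c(21,10) = 10142299865511450.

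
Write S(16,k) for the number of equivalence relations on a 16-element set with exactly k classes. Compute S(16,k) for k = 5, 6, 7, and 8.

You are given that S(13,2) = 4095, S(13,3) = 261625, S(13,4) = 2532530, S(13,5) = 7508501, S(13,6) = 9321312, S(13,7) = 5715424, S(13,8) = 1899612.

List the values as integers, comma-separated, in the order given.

row 14: T[14][3]=3·261625+4095=788970  T[14][4]=4·2532530+261625=10391745  T[14][5]=5·7508501+2532530=40075035  T[14][6]=6·9321312+7508501=63436373  T[14][7]=7·5715424+9321312=49329280  T[14][8]=8·1899612+5715424=20912320
row 15: T[15][4]=4·10391745+788970=42355950  T[15][5]=5·40075035+10391745=210766920  T[15][6]=6·63436373+40075035=420693273  T[15][7]=7·49329280+63436373=408741333  T[15][8]=8·20912320+49329280=216627840
row 16: T[16][5]=5·210766920+42355950=1096190550  T[16][6]=6·420693273+210766920=2734926558  T[16][7]=7·408741333+420693273=3281882604  T[16][8]=8·216627840+408741333=2141764053
Read S(16,5) = 1096190550, S(16,6) = 2734926558, S(16,7) = 3281882604, S(16,8) = 2141764053.

1096190550, 2734926558, 3281882604, 2141764053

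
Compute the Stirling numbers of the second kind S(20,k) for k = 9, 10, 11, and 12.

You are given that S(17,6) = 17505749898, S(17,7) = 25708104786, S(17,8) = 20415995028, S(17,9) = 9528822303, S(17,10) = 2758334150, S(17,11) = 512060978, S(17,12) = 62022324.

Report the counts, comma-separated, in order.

[18] T[18,7]:7*25708104786+17505749898=197462483400 · T[18,8]:8*20415995028+25708104786=189036065010 · T[18,9]:9*9528822303+20415995028=106175395755 · T[18,10]:10*2758334150+9528822303=37112163803 · T[18,11]:11*512060978+2758334150=8391004908 · T[18,12]:12*62022324+512060978=1256328866
[19] T[19,8]:8*189036065010+197462483400=1709751003480 · T[19,9]:9*106175395755+189036065010=1144614626805 · T[19,10]:10*37112163803+106175395755=477297033785 · T[19,11]:11*8391004908+37112163803=129413217791 · T[19,12]:12*1256328866+8391004908=23466951300
[20] T[20,9]:9*1144614626805+1709751003480=12011282644725 · T[20,10]:10*477297033785+1144614626805=5917584964655 · T[20,11]:11*129413217791+477297033785=1900842429486 · T[20,12]:12*23466951300+129413217791=411016633391
Read S(20,9) = 12011282644725, S(20,10) = 5917584964655, S(20,11) = 1900842429486, S(20,12) = 411016633391.

12011282644725, 5917584964655, 1900842429486, 411016633391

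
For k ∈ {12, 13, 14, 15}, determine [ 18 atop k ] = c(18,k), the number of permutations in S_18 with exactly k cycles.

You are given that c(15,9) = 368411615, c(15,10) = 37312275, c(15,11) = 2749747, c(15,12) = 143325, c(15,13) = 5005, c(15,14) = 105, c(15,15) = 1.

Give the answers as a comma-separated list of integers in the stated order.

[16] T[16,10]:15*37312275+368411615=928095740 · T[16,11]:15*2749747+37312275=78558480 · T[16,12]:15*143325+2749747=4899622 · T[16,13]:15*5005+143325=218400 · T[16,14]:15*105+5005=6580 · T[16,15]:15*1+105=120
[17] T[17,11]:16*78558480+928095740=2185031420 · T[17,12]:16*4899622+78558480=156952432 · T[17,13]:16*218400+4899622=8394022 · T[17,14]:16*6580+218400=323680 · T[17,15]:16*120+6580=8500
[18] T[18,12]:17*156952432+2185031420=4853222764 · T[18,13]:17*8394022+156952432=299650806 · T[18,14]:17*323680+8394022=13896582 · T[18,15]:17*8500+323680=468180
Read c(18,12) = 4853222764, c(18,13) = 299650806, c(18,14) = 13896582, c(18,15) = 468180.

4853222764, 299650806, 13896582, 468180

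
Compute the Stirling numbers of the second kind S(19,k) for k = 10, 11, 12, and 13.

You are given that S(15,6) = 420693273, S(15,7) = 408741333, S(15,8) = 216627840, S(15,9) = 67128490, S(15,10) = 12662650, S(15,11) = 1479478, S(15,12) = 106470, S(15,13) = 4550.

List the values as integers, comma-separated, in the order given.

@16  (16,7):408741333·7+420693273→3281882604, (16,8):216627840·8+408741333→2141764053, (16,9):67128490·9+216627840→820784250, (16,10):12662650·10+67128490→193754990, (16,11):1479478·11+12662650→28936908, (16,12):106470·12+1479478→2757118, (16,13):4550·13+106470→165620
@17  (17,8):2141764053·8+3281882604→20415995028, (17,9):820784250·9+2141764053→9528822303, (17,10):193754990·10+820784250→2758334150, (17,11):28936908·11+193754990→512060978, (17,12):2757118·12+28936908→62022324, (17,13):165620·13+2757118→4910178
@18  (18,9):9528822303·9+20415995028→106175395755, (18,10):2758334150·10+9528822303→37112163803, (18,11):512060978·11+2758334150→8391004908, (18,12):62022324·12+512060978→1256328866, (18,13):4910178·13+62022324→125854638
@19  (19,10):37112163803·10+106175395755→477297033785, (19,11):8391004908·11+37112163803→129413217791, (19,12):1256328866·12+8391004908→23466951300, (19,13):125854638·13+1256328866→2892439160
Read S(19,10) = 477297033785, S(19,11) = 129413217791, S(19,12) = 23466951300, S(19,13) = 2892439160.

477297033785, 129413217791, 23466951300, 2892439160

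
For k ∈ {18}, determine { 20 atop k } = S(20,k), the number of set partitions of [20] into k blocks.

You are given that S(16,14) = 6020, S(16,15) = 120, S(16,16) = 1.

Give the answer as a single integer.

15675

@17  (17,15):120·15+6020→7820, (17,16):1·16+120→136, (17,17):0·17+1→1
@18  (18,16):136·16+7820→9996, (18,17):1·17+136→153, (18,18):0·18+1→1
@19  (19,17):153·17+9996→12597, (19,18):1·18+153→171
@20  (20,18):171·18+12597→15675
Read S(20,18) = 15675.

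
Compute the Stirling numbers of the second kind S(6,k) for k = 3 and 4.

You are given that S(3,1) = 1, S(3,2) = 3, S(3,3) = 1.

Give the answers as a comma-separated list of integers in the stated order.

i=4: T(4,1)=0+1·1=1 | T(4,2)=1+2·3=7 | T(4,3)=3+3·1=6 | T(4,4)=1+4·0=1
i=5: T(5,2)=1+2·7=15 | T(5,3)=7+3·6=25 | T(5,4)=6+4·1=10
i=6: T(6,3)=15+3·25=90 | T(6,4)=25+4·10=65
Read S(6,3) = 90, S(6,4) = 65.

90, 65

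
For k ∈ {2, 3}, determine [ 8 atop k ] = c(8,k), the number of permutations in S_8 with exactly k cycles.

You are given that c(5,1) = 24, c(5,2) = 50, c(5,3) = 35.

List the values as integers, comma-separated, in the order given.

13068, 13132

[6] T[6,1]:5*24+0=120 · T[6,2]:5*50+24=274 · T[6,3]:5*35+50=225
[7] T[7,1]:6*120+0=720 · T[7,2]:6*274+120=1764 · T[7,3]:6*225+274=1624
[8] T[8,2]:7*1764+720=13068 · T[8,3]:7*1624+1764=13132
Read c(8,2) = 13068, c(8,3) = 13132.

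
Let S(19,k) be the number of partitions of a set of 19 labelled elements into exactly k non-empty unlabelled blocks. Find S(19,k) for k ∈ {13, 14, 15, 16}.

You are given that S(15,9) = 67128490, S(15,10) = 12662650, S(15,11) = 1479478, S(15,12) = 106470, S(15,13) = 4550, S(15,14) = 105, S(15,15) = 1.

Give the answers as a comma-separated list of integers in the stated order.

i=16: T(16,10)=67128490+10·12662650=193754990 | T(16,11)=12662650+11·1479478=28936908 | T(16,12)=1479478+12·106470=2757118 | T(16,13)=106470+13·4550=165620 | T(16,14)=4550+14·105=6020 | T(16,15)=105+15·1=120 | T(16,16)=1+16·0=1
i=17: T(17,11)=193754990+11·28936908=512060978 | T(17,12)=28936908+12·2757118=62022324 | T(17,13)=2757118+13·165620=4910178 | T(17,14)=165620+14·6020=249900 | T(17,15)=6020+15·120=7820 | T(17,16)=120+16·1=136
i=18: T(18,12)=512060978+12·62022324=1256328866 | T(18,13)=62022324+13·4910178=125854638 | T(18,14)=4910178+14·249900=8408778 | T(18,15)=249900+15·7820=367200 | T(18,16)=7820+16·136=9996
i=19: T(19,13)=1256328866+13·125854638=2892439160 | T(19,14)=125854638+14·8408778=243577530 | T(19,15)=8408778+15·367200=13916778 | T(19,16)=367200+16·9996=527136
Read S(19,13) = 2892439160, S(19,14) = 243577530, S(19,15) = 13916778, S(19,16) = 527136.

2892439160, 243577530, 13916778, 527136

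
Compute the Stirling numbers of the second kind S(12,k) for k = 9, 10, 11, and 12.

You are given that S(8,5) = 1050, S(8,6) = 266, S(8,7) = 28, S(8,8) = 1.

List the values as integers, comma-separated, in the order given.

i=9: T(9,6)=1050+6·266=2646 | T(9,7)=266+7·28=462 | T(9,8)=28+8·1=36 | T(9,9)=1+9·0=1
i=10: T(10,7)=2646+7·462=5880 | T(10,8)=462+8·36=750 | T(10,9)=36+9·1=45 | T(10,10)=1+10·0=1
i=11: T(11,8)=5880+8·750=11880 | T(11,9)=750+9·45=1155 | T(11,10)=45+10·1=55 | T(11,11)=1+11·0=1
i=12: T(12,9)=11880+9·1155=22275 | T(12,10)=1155+10·55=1705 | T(12,11)=55+11·1=66 | T(12,12)=1+12·0=1
Read S(12,9) = 22275, S(12,10) = 1705, S(12,11) = 66, S(12,12) = 1.

22275, 1705, 66, 1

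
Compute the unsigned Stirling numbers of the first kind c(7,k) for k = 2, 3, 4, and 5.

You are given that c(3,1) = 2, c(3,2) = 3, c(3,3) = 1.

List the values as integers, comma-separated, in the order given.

1764, 1624, 735, 175

row 4: T[4][1]=3·2+0=6  T[4][2]=3·3+2=11  T[4][3]=3·1+3=6  T[4][4]=3·0+1=1
row 5: T[5][1]=4·6+0=24  T[5][2]=4·11+6=50  T[5][3]=4·6+11=35  T[5][4]=4·1+6=10  T[5][5]=4·0+1=1
row 6: T[6][1]=5·24+0=120  T[6][2]=5·50+24=274  T[6][3]=5·35+50=225  T[6][4]=5·10+35=85  T[6][5]=5·1+10=15
row 7: T[7][2]=6·274+120=1764  T[7][3]=6·225+274=1624  T[7][4]=6·85+225=735  T[7][5]=6·15+85=175
Read c(7,2) = 1764, c(7,3) = 1624, c(7,4) = 735, c(7,5) = 175.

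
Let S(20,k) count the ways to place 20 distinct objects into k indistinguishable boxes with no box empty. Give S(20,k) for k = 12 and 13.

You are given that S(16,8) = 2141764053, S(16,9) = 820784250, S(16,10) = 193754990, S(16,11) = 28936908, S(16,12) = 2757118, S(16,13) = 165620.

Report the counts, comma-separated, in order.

row 17: T[17][9]=9·820784250+2141764053=9528822303  T[17][10]=10·193754990+820784250=2758334150  T[17][11]=11·28936908+193754990=512060978  T[17][12]=12·2757118+28936908=62022324  T[17][13]=13·165620+2757118=4910178
row 18: T[18][10]=10·2758334150+9528822303=37112163803  T[18][11]=11·512060978+2758334150=8391004908  T[18][12]=12·62022324+512060978=1256328866  T[18][13]=13·4910178+62022324=125854638
row 19: T[19][11]=11·8391004908+37112163803=129413217791  T[19][12]=12·1256328866+8391004908=23466951300  T[19][13]=13·125854638+1256328866=2892439160
row 20: T[20][12]=12·23466951300+129413217791=411016633391  T[20][13]=13·2892439160+23466951300=61068660380
Read S(20,12) = 411016633391, S(20,13) = 61068660380.

411016633391, 61068660380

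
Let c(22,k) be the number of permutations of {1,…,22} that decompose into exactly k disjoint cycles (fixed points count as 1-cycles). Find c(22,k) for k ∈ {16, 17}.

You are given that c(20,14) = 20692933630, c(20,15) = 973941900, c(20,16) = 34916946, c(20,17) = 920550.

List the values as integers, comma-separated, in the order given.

75289668850, 2792167686

row 21: T[21][15]=20·973941900+20692933630=40171771630  T[21][16]=20·34916946+973941900=1672280820  T[21][17]=20·920550+34916946=53327946
row 22: T[22][16]=21·1672280820+40171771630=75289668850  T[22][17]=21·53327946+1672280820=2792167686
Read c(22,16) = 75289668850, c(22,17) = 2792167686.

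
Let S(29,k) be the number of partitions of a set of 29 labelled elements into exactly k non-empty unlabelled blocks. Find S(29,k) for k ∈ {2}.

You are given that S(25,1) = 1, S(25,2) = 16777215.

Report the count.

268435455

@26  (26,1):1·1+0→1, (26,2):16777215·2+1→33554431
@27  (27,1):1·1+0→1, (27,2):33554431·2+1→67108863
@28  (28,1):1·1+0→1, (28,2):67108863·2+1→134217727
@29  (29,2):134217727·2+1→268435455
Read S(29,2) = 268435455.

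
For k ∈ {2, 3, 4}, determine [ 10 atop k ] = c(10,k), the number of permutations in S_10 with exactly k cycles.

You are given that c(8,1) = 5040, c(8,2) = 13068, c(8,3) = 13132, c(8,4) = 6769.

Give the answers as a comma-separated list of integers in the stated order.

i=9: T(9,1)=0+8·5040=40320 | T(9,2)=5040+8·13068=109584 | T(9,3)=13068+8·13132=118124 | T(9,4)=13132+8·6769=67284
i=10: T(10,2)=40320+9·109584=1026576 | T(10,3)=109584+9·118124=1172700 | T(10,4)=118124+9·67284=723680
Read c(10,2) = 1026576, c(10,3) = 1172700, c(10,4) = 723680.

1026576, 1172700, 723680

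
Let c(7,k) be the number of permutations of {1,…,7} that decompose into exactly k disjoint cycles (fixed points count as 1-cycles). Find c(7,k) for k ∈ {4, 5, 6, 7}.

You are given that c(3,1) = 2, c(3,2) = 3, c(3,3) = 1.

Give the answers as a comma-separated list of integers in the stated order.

735, 175, 21, 1

[4] T[4,1]:3*2+0=6 · T[4,2]:3*3+2=11 · T[4,3]:3*1+3=6 · T[4,4]:3*0+1=1
[5] T[5,2]:4*11+6=50 · T[5,3]:4*6+11=35 · T[5,4]:4*1+6=10 · T[5,5]:4*0+1=1
[6] T[6,3]:5*35+50=225 · T[6,4]:5*10+35=85 · T[6,5]:5*1+10=15 · T[6,6]:5*0+1=1
[7] T[7,4]:6*85+225=735 · T[7,5]:6*15+85=175 · T[7,6]:6*1+15=21 · T[7,7]:6*0+1=1
Read c(7,4) = 735, c(7,5) = 175, c(7,6) = 21, c(7,7) = 1.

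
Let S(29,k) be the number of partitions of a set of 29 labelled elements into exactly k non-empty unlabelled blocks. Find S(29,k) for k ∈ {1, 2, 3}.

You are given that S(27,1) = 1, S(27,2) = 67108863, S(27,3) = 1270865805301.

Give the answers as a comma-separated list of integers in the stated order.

[28] T[28,1]:1*1+0=1 · T[28,2]:2*67108863+1=134217727 · T[28,3]:3*1270865805301+67108863=3812664524766
[29] T[29,1]:1*1+0=1 · T[29,2]:2*134217727+1=268435455 · T[29,3]:3*3812664524766+134217727=11438127792025
Read S(29,1) = 1, S(29,2) = 268435455, S(29,3) = 11438127792025.

1, 268435455, 11438127792025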